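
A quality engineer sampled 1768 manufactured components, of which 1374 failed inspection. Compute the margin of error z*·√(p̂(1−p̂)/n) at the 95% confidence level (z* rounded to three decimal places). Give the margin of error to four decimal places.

The sample proportion is 1374/1768 = 0.77715.
SE(p̂) = √(0.77715·0.22285/1768) = 0.009897.
z* = 1.960 at the 95% level.
Margin of error = z*·SE = 1.960 × 0.009897 = 0.0194.

ME = 0.0194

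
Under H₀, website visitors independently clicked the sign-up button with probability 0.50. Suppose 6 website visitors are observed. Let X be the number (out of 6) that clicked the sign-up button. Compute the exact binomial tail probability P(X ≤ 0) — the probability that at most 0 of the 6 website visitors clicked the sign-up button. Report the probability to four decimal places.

P = 0.0156

X ~ Binomial(n=6, p=0.50).
P(X ≤ 0) = C(6,0)·0.50^0·0.50^6.
= 0.015625 = 0.0156.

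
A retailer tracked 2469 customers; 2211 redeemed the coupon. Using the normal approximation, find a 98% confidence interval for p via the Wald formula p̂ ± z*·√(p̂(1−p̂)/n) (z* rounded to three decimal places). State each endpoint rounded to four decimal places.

With x = 2211 successes in n = 2469, p̂ = 0.89550.
SE(p̂) = √(0.89550·0.10450/2469) = 0.006156.
For 98% confidence, z* = 2.326.
Margin of error: 2.326 × 0.006156 = 0.01432.
CI: 0.89550 ± 0.01432 = (0.8812, 0.9098).

(0.8812, 0.9098)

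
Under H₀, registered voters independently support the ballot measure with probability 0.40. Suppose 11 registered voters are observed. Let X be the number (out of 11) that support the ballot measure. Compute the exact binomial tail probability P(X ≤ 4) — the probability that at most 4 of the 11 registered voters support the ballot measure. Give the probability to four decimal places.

X is binomial with n = 11 and p = 0.40.
P(X ≤ 4) = Σ_{j=0}^{4} C(11,j)·0.40^j·0.60^{11−j}.
= 0.003628 + 0.026605 + 0.088684 + 0.177367 + 0.236490 = 0.5328.

P = 0.5328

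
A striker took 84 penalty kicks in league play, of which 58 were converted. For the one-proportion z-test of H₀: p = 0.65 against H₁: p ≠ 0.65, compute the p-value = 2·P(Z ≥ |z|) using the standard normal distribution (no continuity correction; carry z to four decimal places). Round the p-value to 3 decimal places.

p-value = 0.437

p̂ = 58/84 = 0.69048.
Null standard error: √(0.65·0.35/84) = √0.002708333 = 0.052042.
Test statistic (full precision, shown to 4 dp): z = (58/84 − 0.65)/SE₀ ≈ 0.7778.
From the standard normal, 2·P(Z ≥ |z|) = 0.437.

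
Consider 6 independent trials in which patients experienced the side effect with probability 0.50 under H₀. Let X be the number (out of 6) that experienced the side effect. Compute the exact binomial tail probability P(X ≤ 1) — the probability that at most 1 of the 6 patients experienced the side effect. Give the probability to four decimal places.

P = 0.1094

X is binomial with n = 6 and p = 0.50.
P(X ≤ 1) = C(6,0)·0.50^0·0.50^6 + C(6,1)·0.50^1·0.50^5.
= 0.015625 + 0.093750 = 0.1094.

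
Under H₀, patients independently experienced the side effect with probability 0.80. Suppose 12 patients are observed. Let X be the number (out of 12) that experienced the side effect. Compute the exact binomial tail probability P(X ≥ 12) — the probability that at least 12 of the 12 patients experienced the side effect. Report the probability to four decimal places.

P = 0.0687

X is binomial with n = 12 and p = 0.80.
P(X ≥ 12) = C(12,12)·0.80^12·0.20^0.
= 0.068719 = 0.0687.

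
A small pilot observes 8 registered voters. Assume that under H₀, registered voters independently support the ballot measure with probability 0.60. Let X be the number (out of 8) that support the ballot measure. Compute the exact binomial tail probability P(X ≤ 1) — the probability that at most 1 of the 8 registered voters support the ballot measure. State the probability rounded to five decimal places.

X ~ Binomial(n=8, p=0.60).
P(X ≤ 1) = C(8,0)·0.60^0·0.40^8 + C(8,1)·0.60^1·0.40^7.
= 0.000655 + 0.007864 = 0.00852.

P = 0.00852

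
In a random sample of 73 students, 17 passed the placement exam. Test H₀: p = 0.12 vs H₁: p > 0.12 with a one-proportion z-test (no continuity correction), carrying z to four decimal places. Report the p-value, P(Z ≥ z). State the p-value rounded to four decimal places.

p-value = 0.0015

The sample proportion is 17/73 = 0.23288.
Under H₀, SE = √(p₀(1−p₀)/n) = √(0.12·0.88/73) = √0.001446575 = 0.038034.
Test statistic (full precision, shown to 4 dp): z = (17/73 − 0.12)/SE₀ ≈ 2.9678.
p-value = P(Z ≥ z) with z = 2.9678 → 0.0015.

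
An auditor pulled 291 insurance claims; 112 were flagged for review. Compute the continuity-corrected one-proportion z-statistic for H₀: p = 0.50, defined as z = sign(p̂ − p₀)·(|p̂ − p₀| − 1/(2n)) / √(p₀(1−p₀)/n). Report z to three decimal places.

p̂ = 112/291 = 0.38488. p̂ − p₀ = -0.115120.
Continuity correction 1/(2n) = 1/582 = 0.001718.
Corrected numerator: |-0.115120| − 0.001718 = 0.113402.
Under H₀, SE = √(p₀(1−p₀)/n) = √(0.50·0.50/291) = √0.000859107 = 0.029311.
z = (−)0.113402/0.029311 = -3.869.

z = -3.869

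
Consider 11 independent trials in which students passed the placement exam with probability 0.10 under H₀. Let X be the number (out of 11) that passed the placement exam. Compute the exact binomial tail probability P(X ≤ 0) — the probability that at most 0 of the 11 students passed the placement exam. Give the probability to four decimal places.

X ~ Binomial(n=11, p=0.10).
P(X ≤ 0) = C(11,0)·0.10^0·0.90^11.
= 0.313811 = 0.3138.

P = 0.3138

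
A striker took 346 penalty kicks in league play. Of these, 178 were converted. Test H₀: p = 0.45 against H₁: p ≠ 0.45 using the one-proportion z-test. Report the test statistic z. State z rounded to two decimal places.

p̂ = 178/346 = 0.51445.
SE₀ = √(0.45·0.55/346) = 0.026745.
Test statistic: z = 0.06445/0.026745 = 2.41.

z = 2.41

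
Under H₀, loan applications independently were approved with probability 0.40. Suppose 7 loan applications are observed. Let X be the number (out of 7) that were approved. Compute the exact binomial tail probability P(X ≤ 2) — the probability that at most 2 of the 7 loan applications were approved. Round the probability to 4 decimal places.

P = 0.4199

X ~ Binomial(n=7, p=0.40).
P(X ≤ 2) = C(7,0)·0.40^0·0.60^7 + C(7,1)·0.40^1·0.60^6 + C(7,2)·0.40^2·0.60^5.
= 0.027994 + 0.130637 + 0.261274 = 0.4199.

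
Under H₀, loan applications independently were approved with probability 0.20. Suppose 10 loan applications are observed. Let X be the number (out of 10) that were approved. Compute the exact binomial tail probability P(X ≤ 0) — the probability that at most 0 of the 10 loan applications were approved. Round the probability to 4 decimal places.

P = 0.1074

X ~ Binomial(n=10, p=0.20).
P(X ≤ 0) = C(10,0)·0.20^0·0.80^10.
= 0.107374 = 0.1074.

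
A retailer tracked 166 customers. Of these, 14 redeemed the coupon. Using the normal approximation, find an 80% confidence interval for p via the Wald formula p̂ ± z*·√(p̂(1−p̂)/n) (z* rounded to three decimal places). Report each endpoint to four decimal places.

(0.0567, 0.1120)

p̂ = 14/166 = 0.08434.
SE(p̂) = √(0.08434·0.91566/166) = 0.021569.
For 80% confidence, z* = 1.282.
Margin of error: 1.282 × 0.021569 = 0.02765.
CI: 0.08434 ± 0.02765 = (0.0567, 0.1120).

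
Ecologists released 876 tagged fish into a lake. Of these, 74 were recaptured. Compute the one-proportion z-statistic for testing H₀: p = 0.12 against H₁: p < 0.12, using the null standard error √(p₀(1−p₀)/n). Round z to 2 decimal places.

z = -3.24

With x = 74 successes in n = 876, p̂ = 0.08447.
Under H₀, SE = √(p₀(1−p₀)/n) = √(0.12·0.88/876) = √0.000120548 = 0.010979.
z = (0.08447 − 0.12)/0.010979 = -0.03553/0.010979 = -3.24.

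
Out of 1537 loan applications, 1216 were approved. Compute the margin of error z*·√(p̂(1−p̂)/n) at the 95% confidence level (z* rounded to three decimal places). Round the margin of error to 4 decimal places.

ME = 0.0203

The sample proportion is 1216/1537 = 0.79115.
SE = √(p̂(1−p̂)/n) = √(0.165231/1537) = 0.010368.
The 95% critical value is z* = 1.960.
Margin of error = z*·SE = 1.960 × 0.010368 = 0.0203.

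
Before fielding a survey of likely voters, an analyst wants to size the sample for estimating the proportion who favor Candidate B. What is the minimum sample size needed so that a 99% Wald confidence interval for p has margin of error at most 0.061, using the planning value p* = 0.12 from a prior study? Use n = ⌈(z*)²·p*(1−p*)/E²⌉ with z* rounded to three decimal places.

n = 189

For 99% confidence, z* = 2.576.
p*(1−p*) = 0.12·0.88 = 0.1056.
Required n before rounding: 6.635776 × 0.1056 / 0.061² = 188.320.
⌈188.320⌉ = 189.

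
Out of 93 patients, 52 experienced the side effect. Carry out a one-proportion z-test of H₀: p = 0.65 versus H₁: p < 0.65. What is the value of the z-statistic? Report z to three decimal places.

The sample proportion is 52/93 = 0.55914.
Null standard error: √(0.65·0.35/93) = √0.002446237 = 0.049459.
Test statistic: z = -0.09086/0.049459 = -1.837.

z = -1.837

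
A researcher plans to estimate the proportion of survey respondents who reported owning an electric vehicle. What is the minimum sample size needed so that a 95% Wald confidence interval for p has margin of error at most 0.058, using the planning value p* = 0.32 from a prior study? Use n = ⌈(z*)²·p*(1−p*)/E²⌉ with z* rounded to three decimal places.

n = 249

The 95% critical value is z* = 1.960.
p*(1−p*) = 0.32·0.68 = 0.2176.
Required n before rounding: 3.841600 × 0.2176 / 0.058² = 248.494.
⌈248.494⌉ = 249.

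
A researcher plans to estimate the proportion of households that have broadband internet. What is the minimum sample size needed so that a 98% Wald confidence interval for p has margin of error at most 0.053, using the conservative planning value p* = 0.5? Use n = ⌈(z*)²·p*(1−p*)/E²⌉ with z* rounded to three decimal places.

n = 482

z* = 2.326 at the 98% level.
p*(1−p*) = 0.50·0.50 = 0.2500.
(z*)²·p*(1−p*)/E² = 5.410276·0.2500/0.002809 = 481.513.
⌈481.513⌉ = 482.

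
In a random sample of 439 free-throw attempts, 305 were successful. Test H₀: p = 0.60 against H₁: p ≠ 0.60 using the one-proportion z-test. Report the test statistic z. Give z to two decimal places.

Sample proportion p̂ = 305/439 = 0.69476.
Under H₀, SE = √(p₀(1−p₀)/n) = √(0.60·0.40/439) = √0.000546697 = 0.023382.
Test statistic: z = 0.09476/0.023382 = 4.05.

z = 4.05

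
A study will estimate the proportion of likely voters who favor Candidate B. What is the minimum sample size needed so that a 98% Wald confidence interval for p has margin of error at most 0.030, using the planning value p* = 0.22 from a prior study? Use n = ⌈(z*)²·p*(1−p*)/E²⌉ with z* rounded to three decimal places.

n = 1032

For 98% confidence, z* = 2.326.
p*(1−p*) = 0.22·0.78 = 0.1716.
(z*)²·p*(1−p*)/E² = 5.410276·0.1716/0.000900 = 1031.559.
⌈1031.559⌉ = 1032.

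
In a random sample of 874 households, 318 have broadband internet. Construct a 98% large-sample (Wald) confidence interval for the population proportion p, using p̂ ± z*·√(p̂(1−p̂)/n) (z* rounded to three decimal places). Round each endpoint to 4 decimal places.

The sample proportion is 318/874 = 0.36384.
Standard error of p̂: √(0.231462/874) = √0.000264830 = 0.016274.
The 98% critical value is z* = 2.326.
Margin = 2.326·0.016274 = 0.03785.
Interval: 0.36384 ± 0.03785 → (0.3260, 0.4017).

(0.3260, 0.4017)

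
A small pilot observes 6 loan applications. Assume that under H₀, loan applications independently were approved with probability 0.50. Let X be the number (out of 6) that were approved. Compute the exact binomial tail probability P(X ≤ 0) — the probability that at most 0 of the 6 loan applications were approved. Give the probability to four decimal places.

X ~ Binomial(n=6, p=0.50).
P(X ≤ 0) = C(6,0)·0.50^0·0.50^6.
= 0.015625 = 0.0156.

P = 0.0156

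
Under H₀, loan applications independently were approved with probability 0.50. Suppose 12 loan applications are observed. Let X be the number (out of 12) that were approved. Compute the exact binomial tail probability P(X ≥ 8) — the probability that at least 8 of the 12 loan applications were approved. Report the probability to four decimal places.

X ~ Binomial(n=12, p=0.50).
P(X ≥ 8) = Σ_{j=8}^{12} C(12,j)·0.50^j·0.50^{12−j}.
= 0.120850 + 0.053711 + 0.016113 + 0.002930 + 0.000244 = 0.1938.

P = 0.1938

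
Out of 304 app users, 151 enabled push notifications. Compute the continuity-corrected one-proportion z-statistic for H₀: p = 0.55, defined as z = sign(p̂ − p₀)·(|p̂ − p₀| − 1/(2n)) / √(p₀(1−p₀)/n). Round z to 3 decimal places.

z = -1.810

p̂ = 151/304 = 0.49671. p̂ − p₀ = -0.053289.
1/(2n) = 0.001645.
Corrected numerator: |-0.053289| − 0.001645 = 0.051644.
SE₀ = √(0.55·0.45/304) = 0.028533.
z = (−)0.051644/0.028533 = -1.810.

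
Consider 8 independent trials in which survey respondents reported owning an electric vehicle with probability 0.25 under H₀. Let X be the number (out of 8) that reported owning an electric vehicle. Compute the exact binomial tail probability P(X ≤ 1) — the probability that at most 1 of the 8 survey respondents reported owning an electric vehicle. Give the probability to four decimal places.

X ~ Binomial(n=8, p=0.25).
P(X ≤ 1) = C(8,0)·0.25^0·0.75^8 + C(8,1)·0.25^1·0.75^7.
= 0.100113 + 0.266968 = 0.3671.

P = 0.3671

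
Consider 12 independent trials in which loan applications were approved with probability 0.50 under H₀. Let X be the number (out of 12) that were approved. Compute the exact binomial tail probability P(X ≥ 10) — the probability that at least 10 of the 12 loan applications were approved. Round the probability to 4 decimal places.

X ~ Binomial(n=12, p=0.50).
P(X ≥ 10) = C(12,10)·0.50^10·0.50^2 + C(12,11)·0.50^11·0.50^1 + C(12,12)·0.50^12·0.50^0.
= 0.016113 + 0.002930 + 0.000244 = 0.0193.

P = 0.0193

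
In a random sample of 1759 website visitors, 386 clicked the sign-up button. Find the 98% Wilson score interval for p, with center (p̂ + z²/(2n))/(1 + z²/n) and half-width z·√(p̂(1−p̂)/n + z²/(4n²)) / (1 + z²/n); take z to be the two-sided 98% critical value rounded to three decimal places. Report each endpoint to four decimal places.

Here p̂ = 386/1759 = 0.21944 and z = 2.326 (z² = 5.410276).
1 + z²/n = 1.003076.
Adjusted center: (0.21944 + z²/(2n))/1.003076 = 0.22030.
Radicand: p̂(1−p̂)/n + z²/(4n²) = 0.000097378 + 0.000000437 = 0.000097815.
Half-width = z·√(radicand)/denom = 2.326·0.009890/1.003076 = 0.02293.
Interval: 0.22030 ± 0.02293 → (0.1974, 0.2432).

(0.1974, 0.2432)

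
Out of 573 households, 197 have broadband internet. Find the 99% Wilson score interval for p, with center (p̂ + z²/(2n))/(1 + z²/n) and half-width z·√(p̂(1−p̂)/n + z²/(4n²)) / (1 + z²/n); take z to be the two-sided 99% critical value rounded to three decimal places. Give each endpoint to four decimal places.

(0.2947, 0.3964)

p̂ = 197/573 = 0.34380; z = 2.576, so z² = 6.635776.
Denominator 1 + z²/n = 1 + 6.635776/573 = 1.011581.
Adjusted center: (0.34380 + z²/(2n))/1.011581 = 0.34559.
Radicand: p̂(1−p̂)/n + z²/(4n²) = 0.000393722 + 0.000005053 = 0.000398775.
Half-width = 2.576·√0.000398775/1.011581 = 0.05085.
CI: 0.34559 ± 0.05085 = (0.2947, 0.3964).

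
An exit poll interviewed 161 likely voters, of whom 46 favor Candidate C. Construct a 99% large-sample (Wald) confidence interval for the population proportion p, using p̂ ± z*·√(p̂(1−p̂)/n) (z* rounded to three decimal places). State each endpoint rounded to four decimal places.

With x = 46 successes in n = 161, p̂ = 0.28571.
SE(p̂) = √(0.28571·0.71429/161) = 0.035603.
For 99% confidence, z* = 2.576.
Margin = 2.576·0.035603 = 0.09171.
CI: 0.28571 ± 0.09171 = (0.1940, 0.3774).

(0.1940, 0.3774)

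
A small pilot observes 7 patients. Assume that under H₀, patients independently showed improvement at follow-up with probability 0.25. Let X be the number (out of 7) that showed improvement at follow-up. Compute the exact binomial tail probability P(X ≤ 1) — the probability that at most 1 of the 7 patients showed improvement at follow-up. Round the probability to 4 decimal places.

X is binomial with n = 7 and p = 0.25.
P(X ≤ 1) = C(7,0)·0.25^0·0.75^7 + C(7,1)·0.25^1·0.75^6.
= 0.133484 + 0.311462 = 0.4449.

P = 0.4449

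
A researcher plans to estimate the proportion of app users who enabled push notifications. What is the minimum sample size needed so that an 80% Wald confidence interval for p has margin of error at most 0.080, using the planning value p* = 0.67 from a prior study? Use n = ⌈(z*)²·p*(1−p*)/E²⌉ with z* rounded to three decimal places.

For 80% confidence, z* = 1.282.
p*(1−p*) = 0.67·0.33 = 0.2211.
(z*)²·p*(1−p*)/E² = 1.643524·0.2211/0.006400 = 56.779.
Rounding up, n = 57.

n = 57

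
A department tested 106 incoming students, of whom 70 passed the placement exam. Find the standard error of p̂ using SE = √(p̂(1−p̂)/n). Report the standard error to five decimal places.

SE = 0.04600

With x = 70 successes in n = 106, p̂ = 0.66038.
p̂(1−p̂) = 0.224278.
Dividing by n and taking the root: √0.002115830 = 0.04600.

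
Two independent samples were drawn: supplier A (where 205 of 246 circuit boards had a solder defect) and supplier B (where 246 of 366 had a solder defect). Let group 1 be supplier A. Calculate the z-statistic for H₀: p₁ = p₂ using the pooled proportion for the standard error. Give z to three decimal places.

p̂₁ = 205/246 = 0.83333, p̂₂ = 246/366 = 0.67213.
Pooled p̂ = (205+246)/(246+366) = 451/612 = 0.73693.
Pooled SE = √[0.1938651·0.00679728] ≈ 0.036301.
z = 0.16120/0.036301 = 4.441.

z = 4.441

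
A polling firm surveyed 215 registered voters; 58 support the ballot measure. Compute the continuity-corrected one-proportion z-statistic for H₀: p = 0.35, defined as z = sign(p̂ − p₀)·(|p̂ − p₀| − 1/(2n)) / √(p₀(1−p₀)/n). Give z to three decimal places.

z = -2.395

p̂ = 58/215 = 0.26977. p̂ − p₀ = -0.080233.
1/(2n) = 0.002326.
Corrected numerator: |-0.080233| − 0.002326 = 0.077907.
SE₀ = √(0.35·0.65/215) = 0.032529.
z = (−)0.077907/0.032529 = -2.395.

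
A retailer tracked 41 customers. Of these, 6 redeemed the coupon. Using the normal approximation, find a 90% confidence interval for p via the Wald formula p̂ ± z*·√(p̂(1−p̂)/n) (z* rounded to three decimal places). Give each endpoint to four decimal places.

The sample proportion is 6/41 = 0.14634.
SE = √(p̂(1−p̂)/n) = √(0.124926/41) = 0.055199.
For 90% confidence, z* = 1.645.
Margin = 1.645·0.055199 = 0.09080.
CI: 0.14634 ± 0.09080 = (0.0555, 0.2371).

(0.0555, 0.2371)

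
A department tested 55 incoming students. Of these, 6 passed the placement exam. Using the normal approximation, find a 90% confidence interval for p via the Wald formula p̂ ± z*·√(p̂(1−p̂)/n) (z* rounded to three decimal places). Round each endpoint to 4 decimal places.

The sample proportion is 6/55 = 0.10909.
SE = √(p̂(1−p̂)/n) = √(0.097190/55) = 0.042037.
z* = 1.645 at the 90% level.
Margin of error: 1.645 × 0.042037 = 0.06915.
So the interval runs from 0.0399 to 0.1782.

(0.0399, 0.1782)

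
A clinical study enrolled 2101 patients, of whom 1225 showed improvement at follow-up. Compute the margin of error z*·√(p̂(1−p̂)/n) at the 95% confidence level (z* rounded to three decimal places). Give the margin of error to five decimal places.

ME = 0.02108

With x = 1225 successes in n = 2101, p̂ = 0.58306.
SE(p̂) = √(0.58306·0.41694/2101) = 0.010757.
The 95% critical value is z* = 1.960.
Margin of error = z*·SE = 1.960 × 0.010757 = 0.02108.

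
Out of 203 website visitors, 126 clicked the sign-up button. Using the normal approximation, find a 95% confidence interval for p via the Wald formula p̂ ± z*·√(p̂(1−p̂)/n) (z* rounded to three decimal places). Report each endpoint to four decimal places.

The sample proportion is 126/203 = 0.62069.
SE(p̂) = √(0.62069·0.37931/203) = 0.034055.
For 95% confidence, z* = 1.960.
Margin = 1.960·0.034055 = 0.06675.
So the interval runs from 0.5539 to 0.6874.

(0.5539, 0.6874)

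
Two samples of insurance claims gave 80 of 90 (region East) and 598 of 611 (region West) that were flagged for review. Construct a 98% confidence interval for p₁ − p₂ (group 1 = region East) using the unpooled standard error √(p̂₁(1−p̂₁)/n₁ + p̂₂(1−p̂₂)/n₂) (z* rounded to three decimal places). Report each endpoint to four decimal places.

(-0.1681, -0.0116)

p̂₁ = 0.88889, p̂₂ = 0.97872, so the observed difference is -0.08983.
SE = √(0.001097394 + 0.000034082) = √0.001131476 = 0.033637.
For 98% confidence, z* = 2.326. Margin = 2.326·0.033637 = 0.07824.
Interval: -0.08983 ± 0.07824 → (-0.1681, -0.0116).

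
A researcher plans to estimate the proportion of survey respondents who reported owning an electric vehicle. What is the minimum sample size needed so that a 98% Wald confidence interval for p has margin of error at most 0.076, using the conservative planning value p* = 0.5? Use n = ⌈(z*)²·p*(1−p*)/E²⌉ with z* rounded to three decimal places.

z* = 2.326 at the 98% level.
p*(1−p*) = 0.2500.
(z*)²·p*(1−p*)/E² = 5.410276·0.2500/0.005776 = 234.171.
Rounding up, n = 235.

n = 235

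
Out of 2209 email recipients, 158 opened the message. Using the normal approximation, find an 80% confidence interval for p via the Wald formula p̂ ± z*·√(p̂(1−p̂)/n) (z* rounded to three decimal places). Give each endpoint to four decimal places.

(0.0645, 0.0786)

Sample proportion p̂ = 158/2209 = 0.07153.
Standard error of p̂: √(0.066410/2209) = √0.000030063 = 0.005483.
z* = 1.282 at the 80% level.
Margin of error: 1.282 × 0.005483 = 0.00703.
CI: 0.07153 ± 0.00703 = (0.0645, 0.0786).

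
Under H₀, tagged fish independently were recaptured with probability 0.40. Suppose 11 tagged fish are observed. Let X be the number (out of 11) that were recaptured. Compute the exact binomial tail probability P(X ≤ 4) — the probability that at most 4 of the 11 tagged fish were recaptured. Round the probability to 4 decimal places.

X is binomial with n = 11 and p = 0.40.
P(X ≤ 4) = Σ_{j=0}^{4} C(11,j)·0.40^j·0.60^{11−j}.
= 0.003628 + 0.026605 + 0.088684 + 0.177367 + 0.236490 = 0.5328.

P = 0.5328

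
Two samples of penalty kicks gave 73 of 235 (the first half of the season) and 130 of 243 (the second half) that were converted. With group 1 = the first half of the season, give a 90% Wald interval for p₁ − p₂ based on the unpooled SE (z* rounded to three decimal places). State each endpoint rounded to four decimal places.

(-0.2967, -0.1520)

p̂₁ = 73/235 = 0.31064, p̂₂ = 130/243 = 0.53498; p̂₁ − p̂₂ = -0.22434.
SE = √(0.000911243 + 0.001023771) = √0.001935014 = 0.043989.
z* = 1.645 at the 90% level. Margin = 1.645·0.043989 = 0.07236.
Interval: -0.22434 ± 0.07236 → (-0.2967, -0.1520).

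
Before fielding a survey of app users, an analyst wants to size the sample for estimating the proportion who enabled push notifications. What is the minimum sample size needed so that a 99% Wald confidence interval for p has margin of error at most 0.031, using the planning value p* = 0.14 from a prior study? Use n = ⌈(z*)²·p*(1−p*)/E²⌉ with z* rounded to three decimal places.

n = 832

The 99% critical value is z* = 2.576.
p*(1−p*) = 0.14·0.86 = 0.1204.
(z*)²·p*(1−p*)/E² = 6.635776·0.1204/0.000961 = 831.371.
⌈831.371⌉ = 832.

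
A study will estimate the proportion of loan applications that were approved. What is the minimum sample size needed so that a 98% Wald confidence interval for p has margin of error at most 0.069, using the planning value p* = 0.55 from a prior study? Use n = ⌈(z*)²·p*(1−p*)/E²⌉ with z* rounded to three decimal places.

n = 282

The 98% critical value is z* = 2.326.
p*(1−p*) = 0.2475.
Required n before rounding: 5.410276 × 0.2475 / 0.069² = 281.253.
Rounding up, n = 282.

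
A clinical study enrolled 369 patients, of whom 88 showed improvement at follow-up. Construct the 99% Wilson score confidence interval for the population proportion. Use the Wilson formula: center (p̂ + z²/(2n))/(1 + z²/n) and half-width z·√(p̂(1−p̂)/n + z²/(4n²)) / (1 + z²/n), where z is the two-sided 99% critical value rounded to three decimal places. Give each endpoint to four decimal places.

(0.1863, 0.2999)

Here p̂ = 88/369 = 0.23848 and z = 2.576 (z² = 6.635776).
1 + z²/n = 1.017983.
Adjusted center: (0.23848 + z²/(2n))/1.017983 = 0.24310.
Radicand: p̂(1−p̂)/n + z²/(4n²) = 0.000492164 + 0.000012184 = 0.000504348.
Half-width = z·√(radicand)/denom = 2.576·0.022458/1.017983 = 0.05683.
Interval: 0.24310 ± 0.05683 → (0.1863, 0.2999).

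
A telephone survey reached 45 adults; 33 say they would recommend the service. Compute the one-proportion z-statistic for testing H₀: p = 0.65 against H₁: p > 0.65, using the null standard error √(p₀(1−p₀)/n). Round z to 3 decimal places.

p̂ = 33/45 = 0.73333.
SE₀ = √(0.65·0.35/45) = 0.071102.
Test statistic: z = 0.08333/0.071102 = 1.172.

z = 1.172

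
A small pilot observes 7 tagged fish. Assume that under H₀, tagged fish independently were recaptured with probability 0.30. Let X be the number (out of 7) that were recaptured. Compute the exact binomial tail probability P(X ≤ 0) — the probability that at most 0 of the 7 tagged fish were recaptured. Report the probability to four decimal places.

P = 0.0824

X ~ Binomial(n=7, p=0.30).
P(X ≤ 0) = C(7,0)·0.30^0·0.70^7.
= 0.082354 = 0.0824.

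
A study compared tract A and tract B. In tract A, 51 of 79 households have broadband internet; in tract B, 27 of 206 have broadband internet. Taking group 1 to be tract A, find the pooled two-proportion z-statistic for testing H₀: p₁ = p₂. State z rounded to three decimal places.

z = 8.720

Sample proportions: p̂₁ = 51/79 = 0.64557 and p̂₂ = 27/206 = 0.13107.
Pooling: p̂ = 78/285 = 0.27368.
Pooled SE = √[0.1987812·0.01751260] ≈ 0.059001.
z = 0.51450/0.059001 = 8.720.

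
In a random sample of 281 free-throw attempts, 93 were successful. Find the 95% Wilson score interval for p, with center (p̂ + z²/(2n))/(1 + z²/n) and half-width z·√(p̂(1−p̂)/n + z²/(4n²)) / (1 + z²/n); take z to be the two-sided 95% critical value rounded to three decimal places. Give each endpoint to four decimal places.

(0.2785, 0.3879)

p̂ = 93/281 = 0.33096; z = 1.960, so z² = 3.841600.
1 + z²/n = 1.013671.
Adjusted center: (0.33096 + z²/(2n))/1.013671 = 0.33324.
Radicand: p̂(1−p̂)/n + z²/(4n²) = 0.000787992 + 0.000012163 = 0.000800155.
Half-width = 1.960·√0.000800155/1.013671 = 0.05469.
So the interval runs from 0.2785 to 0.3879.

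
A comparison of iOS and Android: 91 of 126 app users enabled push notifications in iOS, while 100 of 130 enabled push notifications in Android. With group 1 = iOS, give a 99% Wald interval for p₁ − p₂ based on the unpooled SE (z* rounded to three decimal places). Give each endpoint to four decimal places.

(-0.1871, 0.0931)

p̂₁ = 91/126 = 0.72222, p̂₂ = 100/130 = 0.76923; p̂₁ − p̂₂ = -0.04701.
Unpooled SE = √(p̂₁(1−p̂₁)/n₁ + p̂₂(1−p̂₂)/n₂) = √(0.001592201 + 0.001365498) = 0.054385.
z* = 2.576 at the 99% level. Margin of error = 0.14010.
CI: -0.04701 ± 0.14010 = (-0.1871, 0.0931).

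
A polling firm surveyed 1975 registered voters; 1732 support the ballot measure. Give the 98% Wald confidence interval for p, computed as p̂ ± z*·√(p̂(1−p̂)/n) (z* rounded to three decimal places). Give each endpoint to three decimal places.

p̂ = 1732/1975 = 0.87696.
Standard error of p̂: √(0.107900/1975) = √0.000054633 = 0.007391.
For 98% confidence, z* = 2.326.
Margin = 2.326·0.007391 = 0.01719.
Interval: 0.87696 ± 0.01719 → (0.860, 0.894).

(0.860, 0.894)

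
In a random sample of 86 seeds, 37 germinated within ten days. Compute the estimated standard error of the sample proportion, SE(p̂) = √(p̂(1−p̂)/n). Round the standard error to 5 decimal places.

With x = 37 successes in n = 86, p̂ = 0.43023.
p̂(1−p̂) = 0.43023·0.56977 = 0.245132.
SE = √(0.245132/86) = 0.05339.

SE = 0.05339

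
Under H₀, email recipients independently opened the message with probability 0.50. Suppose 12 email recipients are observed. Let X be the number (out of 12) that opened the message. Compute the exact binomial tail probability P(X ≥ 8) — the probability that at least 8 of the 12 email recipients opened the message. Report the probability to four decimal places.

P = 0.1938

X is binomial with n = 12 and p = 0.50.
P(X ≥ 8) = Σ_{j=8}^{12} C(12,j)·0.50^j·0.50^{12−j}.
= 0.120850 + 0.053711 + 0.016113 + 0.002930 + 0.000244 = 0.1938.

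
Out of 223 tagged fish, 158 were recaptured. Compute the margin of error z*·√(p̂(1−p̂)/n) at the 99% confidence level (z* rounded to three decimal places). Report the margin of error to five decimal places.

ME = 0.07839

The sample proportion is 158/223 = 0.70852.
SE = √(p̂(1−p̂)/n) = √(0.206519/223) = 0.030432.
The 99% critical value is z* = 2.576.
Margin of error = z*·SE = 2.576 × 0.030432 = 0.07839.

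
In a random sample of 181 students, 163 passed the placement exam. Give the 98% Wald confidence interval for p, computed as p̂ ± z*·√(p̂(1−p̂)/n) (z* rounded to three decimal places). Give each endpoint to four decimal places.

p̂ = 163/181 = 0.90055.
Standard error of p̂: √(0.089558/181) = √0.000494794 = 0.022244.
For 98% confidence, z* = 2.326.
Margin of error: 2.326 × 0.022244 = 0.05174.
CI: 0.90055 ± 0.05174 = (0.8488, 0.9523).

(0.8488, 0.9523)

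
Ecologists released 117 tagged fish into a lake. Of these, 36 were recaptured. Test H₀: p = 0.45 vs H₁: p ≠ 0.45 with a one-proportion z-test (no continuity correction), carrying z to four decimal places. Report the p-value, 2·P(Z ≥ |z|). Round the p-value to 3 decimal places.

p-value = 0.002

The sample proportion is 36/117 = 0.30769.
Null standard error: √(0.45·0.55/117) = √0.002115385 = 0.045993.
z = (p̂ − p₀)/SE = (36/117 − 0.45)/0.045993 ≈ -3.0941.
From the standard normal, 2·P(Z ≥ |z|) = 0.002.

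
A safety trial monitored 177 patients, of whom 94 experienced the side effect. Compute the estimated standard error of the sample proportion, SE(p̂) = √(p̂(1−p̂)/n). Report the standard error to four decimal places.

p̂ = 94/177 = 0.53107.
p̂(1−p̂) = 0.53107·0.46893 = 0.249035.
SE = √(0.249035/177) = √0.001406977 = 0.0375.

SE = 0.0375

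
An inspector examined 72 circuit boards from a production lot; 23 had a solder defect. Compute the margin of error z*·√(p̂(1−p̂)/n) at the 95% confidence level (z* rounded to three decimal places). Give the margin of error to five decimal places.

The sample proportion is 23/72 = 0.31944.
SE(p̂) = √(0.31944·0.68056/72) = 0.054949.
z* = 1.960 at the 95% level.
ME = 1.960·0.054949 = 0.10770.

ME = 0.10770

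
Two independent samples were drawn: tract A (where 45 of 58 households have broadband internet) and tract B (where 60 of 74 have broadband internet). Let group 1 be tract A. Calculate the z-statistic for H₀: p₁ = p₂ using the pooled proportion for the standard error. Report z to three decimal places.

Sample proportions: p̂₁ = 45/58 = 0.77586 and p̂₂ = 60/74 = 0.81081.
Pooling: p̂ = 105/132 = 0.79545.
SE = √[p̂(1−p̂)(1/n₁+1/n₂)] = √[0.79545·0.20455·(1/58+1/74)] ≈ 0.070739.
z = -0.03495/0.070739 = -0.494.

z = -0.494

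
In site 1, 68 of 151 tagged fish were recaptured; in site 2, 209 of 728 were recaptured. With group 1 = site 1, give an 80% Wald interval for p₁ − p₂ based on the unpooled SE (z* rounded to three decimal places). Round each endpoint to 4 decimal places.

p̂₁ = 68/151 = 0.45033, p̂₂ = 209/728 = 0.28709; p̂₁ − p̂₂ = 0.16324.
Unpooled SE = √(p̂₁(1−p̂₁)/n₁ + p̂₂(1−p̂₂)/n₂) = √(0.001639291 + 0.000281138) = 0.043823.
z* = 1.282 at the 80% level. Margin of error = 0.05618.
CI: 0.16324 ± 0.05618 = (0.1071, 0.2194).

(0.1071, 0.2194)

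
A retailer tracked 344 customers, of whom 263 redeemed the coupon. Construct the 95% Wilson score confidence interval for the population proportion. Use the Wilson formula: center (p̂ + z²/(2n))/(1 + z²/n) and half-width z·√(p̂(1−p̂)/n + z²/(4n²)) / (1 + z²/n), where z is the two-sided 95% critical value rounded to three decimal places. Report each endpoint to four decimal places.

(0.7169, 0.8063)

p̂ = 263/344 = 0.76453; z = 1.960, so z² = 3.841600.
1 + z²/n = 1.011167.
Center = (0.76453 + 0.005584)/1.011167 = 0.76161.
Radicand: p̂(1−p̂)/n + z²/(4n²) = 0.000523318 + 0.000008116 = 0.000531434.
Half-width = 1.960·√0.000531434/1.011167 = 0.04468.
CI: 0.76161 ± 0.04468 = (0.7169, 0.8063).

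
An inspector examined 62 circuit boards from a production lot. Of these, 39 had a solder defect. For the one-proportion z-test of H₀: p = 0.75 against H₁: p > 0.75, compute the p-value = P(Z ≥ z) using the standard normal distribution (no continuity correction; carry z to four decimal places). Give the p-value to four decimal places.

p-value = 0.9861

With x = 39 successes in n = 62, p̂ = 0.62903.
SE₀ = √(0.75·0.25/62) = 0.054993.
z = (p̂ − p₀)/SE = (39/62 − 0.75)/0.054993 ≈ -2.1997.
From the standard normal, P(Z ≥ z) = 0.9861.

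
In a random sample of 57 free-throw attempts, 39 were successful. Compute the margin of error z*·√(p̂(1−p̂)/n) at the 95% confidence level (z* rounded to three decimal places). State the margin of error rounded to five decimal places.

ME = 0.12067

With x = 39 successes in n = 57, p̂ = 0.68421.
Standard error of p̂: √(0.216066/57) = √0.003790640 = 0.061568.
The 95% critical value is z* = 1.960.
ME = 1.960·0.061568 = 0.12067.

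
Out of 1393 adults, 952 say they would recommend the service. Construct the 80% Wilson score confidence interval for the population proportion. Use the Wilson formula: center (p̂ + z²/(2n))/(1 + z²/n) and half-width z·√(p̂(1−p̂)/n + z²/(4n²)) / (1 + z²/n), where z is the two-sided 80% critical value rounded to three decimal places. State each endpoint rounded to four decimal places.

Here p̂ = 952/1393 = 0.68342 and z = 1.282 (z² = 1.643524).
Denominator 1 + z²/n = 1 + 1.643524/1393 = 1.001180.
Center = (0.68342 + 0.000590)/1.001180 = 0.68320.
Radicand: p̂(1−p̂)/n + z²/(4n²) = 0.000155318 + 0.000000212 = 0.000155530.
Half-width = 1.282·√0.000155530/1.001180 = 0.01597.
Interval: 0.68320 ± 0.01597 → (0.6672, 0.6992).

(0.6672, 0.6992)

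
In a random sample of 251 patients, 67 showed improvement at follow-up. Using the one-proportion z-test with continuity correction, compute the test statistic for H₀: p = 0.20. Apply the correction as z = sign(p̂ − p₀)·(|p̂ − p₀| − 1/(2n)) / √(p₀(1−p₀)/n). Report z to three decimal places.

With x = 67 successes in n = 251, p̂ = 0.26693. p̂ − p₀ = 0.066932.
1/(2n) = 0.001992.
Corrected numerator: |0.066932| − 0.001992 = 0.064940.
SE₀ = √(0.20·0.80/251) = 0.025248.
z = +0.064940/0.025248 = 2.572.

z = 2.572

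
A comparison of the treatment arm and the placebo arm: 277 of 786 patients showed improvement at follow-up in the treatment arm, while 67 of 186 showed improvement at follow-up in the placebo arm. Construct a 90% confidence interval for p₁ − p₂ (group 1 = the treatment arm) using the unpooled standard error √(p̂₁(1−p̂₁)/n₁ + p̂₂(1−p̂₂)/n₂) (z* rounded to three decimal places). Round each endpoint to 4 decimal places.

p̂₁ = 277/786 = 0.35242, p̂₂ = 67/186 = 0.36022; p̂₁ − p̂₂ = -0.00780.
SE = √(0.000290355 + 0.001239033) = √0.001529388 = 0.039107.
For 90% confidence, z* = 1.645. Margin of error = 0.06433.
CI: -0.00780 ± 0.06433 = (-0.0721, 0.0565).

(-0.0721, 0.0565)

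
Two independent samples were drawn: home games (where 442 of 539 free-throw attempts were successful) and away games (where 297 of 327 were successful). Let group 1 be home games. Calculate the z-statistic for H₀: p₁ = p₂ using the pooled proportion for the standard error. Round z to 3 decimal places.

z = -3.558

p̂₁ = 442/539 = 0.82004, p̂₂ = 297/327 = 0.90826.
Pooling: p̂ = 739/866 = 0.85335.
SE = √[p̂(1−p̂)(1/n₁+1/n₂)] = √[0.85335·0.14665·(1/539+1/327)] ≈ 0.024797.
z = (p̂₁ − p̂₂)/SE = (0.82004 − 0.90826)/0.024797 = -0.08822/0.024797 = -3.558.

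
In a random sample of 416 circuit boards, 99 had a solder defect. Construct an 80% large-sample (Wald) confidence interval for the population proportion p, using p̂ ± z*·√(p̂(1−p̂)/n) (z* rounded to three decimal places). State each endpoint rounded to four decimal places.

(0.2112, 0.2647)

The sample proportion is 99/416 = 0.23798.
SE = √(p̂(1−p̂)/n) = √(0.181346/416) = 0.020879.
The 80% critical value is z* = 1.282.
Margin = 1.282·0.020879 = 0.02677.
CI: 0.23798 ± 0.02677 = (0.2112, 0.2647).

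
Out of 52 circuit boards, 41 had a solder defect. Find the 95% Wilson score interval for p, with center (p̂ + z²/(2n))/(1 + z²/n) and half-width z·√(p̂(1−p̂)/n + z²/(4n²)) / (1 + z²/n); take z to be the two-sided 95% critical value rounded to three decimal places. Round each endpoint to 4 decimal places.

(0.6597, 0.8776)

p̂ = 41/52 = 0.78846; z = 1.960, so z² = 3.841600.
Denominator 1 + z²/n = 1 + 3.841600/52 = 1.073877.
Center = (0.78846 + 0.036938)/1.073877 = 0.76862.
Radicand: p̂(1−p̂)/n + z²/(4n²) = 0.003207499 + 0.000355178 = 0.003562677.
Half-width = z·√(radicand)/denom = 1.960·0.059688/1.073877 = 0.10894.
Interval: 0.76862 ± 0.10894 → (0.6597, 0.8776).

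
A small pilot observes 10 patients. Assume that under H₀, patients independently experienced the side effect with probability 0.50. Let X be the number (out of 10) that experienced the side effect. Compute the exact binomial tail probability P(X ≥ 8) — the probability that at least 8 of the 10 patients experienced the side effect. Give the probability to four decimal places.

P = 0.0547

X is binomial with n = 10 and p = 0.50.
P(X ≥ 8) = C(10,8)·0.50^8·0.50^2 + C(10,9)·0.50^9·0.50^1 + C(10,10)·0.50^10·0.50^0.
= 0.043945 + 0.009766 + 0.000977 = 0.0547.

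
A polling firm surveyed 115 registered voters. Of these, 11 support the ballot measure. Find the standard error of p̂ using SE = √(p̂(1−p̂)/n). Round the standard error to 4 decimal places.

p̂ = 11/115 = 0.09565.
p̂(1−p̂) = 0.09565·0.90435 = 0.086501.
SE = √(0.086501/115) = 0.0274.

SE = 0.0274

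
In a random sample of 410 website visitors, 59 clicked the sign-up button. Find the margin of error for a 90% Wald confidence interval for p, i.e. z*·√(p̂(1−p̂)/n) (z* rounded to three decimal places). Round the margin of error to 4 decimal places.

Sample proportion p̂ = 59/410 = 0.14390.
SE = √(p̂(1−p̂)/n) = √(0.123195/410) = 0.017334.
z* = 1.645 at the 90% level.
Margin of error = z*·SE = 1.645 × 0.017334 = 0.0285.

ME = 0.0285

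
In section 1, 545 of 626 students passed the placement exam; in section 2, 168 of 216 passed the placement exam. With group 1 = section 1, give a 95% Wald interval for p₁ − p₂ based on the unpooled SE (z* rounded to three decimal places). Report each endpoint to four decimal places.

(0.0315, 0.1542)

p̂₁ = 545/626 = 0.87061, p̂₂ = 168/216 = 0.77778; p̂₁ − p̂₂ = 0.09283.
SE = √(0.000179953 + 0.000800183) = √0.000980136 = 0.031307.
z* = 1.960 at the 95% level. Margin of error = 0.06136.
CI: 0.09283 ± 0.06136 = (0.0315, 0.1542).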